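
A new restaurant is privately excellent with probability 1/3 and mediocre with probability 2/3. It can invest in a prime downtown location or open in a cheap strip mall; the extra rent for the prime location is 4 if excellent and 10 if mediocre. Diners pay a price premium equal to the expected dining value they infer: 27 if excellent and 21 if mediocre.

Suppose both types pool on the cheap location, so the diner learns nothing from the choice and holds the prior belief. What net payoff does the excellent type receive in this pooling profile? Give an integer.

Pooled price premium = 1/3·27 + 2/3·21 = 23.
excellent pays no cost for the cheap location, so net payoff = 23.

23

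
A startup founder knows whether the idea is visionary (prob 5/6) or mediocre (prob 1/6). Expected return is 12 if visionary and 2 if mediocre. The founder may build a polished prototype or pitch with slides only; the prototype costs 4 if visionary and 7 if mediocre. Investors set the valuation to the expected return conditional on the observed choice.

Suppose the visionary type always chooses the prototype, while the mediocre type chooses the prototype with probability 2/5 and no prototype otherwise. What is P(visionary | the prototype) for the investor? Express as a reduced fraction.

25/27

P(the prototype) = (5/6)·1 + (1/6)·(2/5) = 9/10.
By Bayes' rule, P(visionary | the prototype) = (5/6) / (9/10) = 25/27.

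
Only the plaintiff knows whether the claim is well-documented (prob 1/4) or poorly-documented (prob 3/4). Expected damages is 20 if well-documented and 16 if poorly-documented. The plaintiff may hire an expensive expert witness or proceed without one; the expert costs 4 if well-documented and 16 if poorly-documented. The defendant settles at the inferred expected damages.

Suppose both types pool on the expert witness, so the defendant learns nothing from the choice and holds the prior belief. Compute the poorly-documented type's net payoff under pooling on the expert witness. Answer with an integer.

Pooled settlement = 1/4·20 + 3/4·16 = 17.
poorly-documented pays cost 16 for the expert witness, so net payoff = 17 − 16 = 1.

1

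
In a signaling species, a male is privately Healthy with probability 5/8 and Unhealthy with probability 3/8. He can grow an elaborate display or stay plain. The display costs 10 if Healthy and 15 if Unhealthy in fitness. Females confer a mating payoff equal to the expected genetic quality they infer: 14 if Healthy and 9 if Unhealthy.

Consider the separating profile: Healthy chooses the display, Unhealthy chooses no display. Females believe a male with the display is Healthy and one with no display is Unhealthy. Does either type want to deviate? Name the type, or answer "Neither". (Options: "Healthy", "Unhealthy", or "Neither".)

Healthy

The display pays 14; no display pays 9.
Healthy: assigned the display, nets 14 − 10 = 4; deviating to no display nets 9.
Unhealthy: assigned no display, nets 9; deviating to the display nets 14 − 15 = -1.
The Healthy type gains 5 by deviating.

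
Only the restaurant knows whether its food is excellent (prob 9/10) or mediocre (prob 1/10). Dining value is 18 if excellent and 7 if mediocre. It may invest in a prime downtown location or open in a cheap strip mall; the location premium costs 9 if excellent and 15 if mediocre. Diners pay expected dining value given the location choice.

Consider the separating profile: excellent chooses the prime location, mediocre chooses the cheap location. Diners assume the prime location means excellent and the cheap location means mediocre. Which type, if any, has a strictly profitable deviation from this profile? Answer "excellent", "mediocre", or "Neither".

Neither

The prime location pays 18; the cheap location pays 7.
excellent: assigned the prime location, nets 18 − 9 = 9; deviating to the cheap location nets 7.
mediocre: assigned the cheap location, nets 7; deviating to the prime location nets 18 − 15 = 3.
Both types strictly prefer their assigned action; no profitable deviation.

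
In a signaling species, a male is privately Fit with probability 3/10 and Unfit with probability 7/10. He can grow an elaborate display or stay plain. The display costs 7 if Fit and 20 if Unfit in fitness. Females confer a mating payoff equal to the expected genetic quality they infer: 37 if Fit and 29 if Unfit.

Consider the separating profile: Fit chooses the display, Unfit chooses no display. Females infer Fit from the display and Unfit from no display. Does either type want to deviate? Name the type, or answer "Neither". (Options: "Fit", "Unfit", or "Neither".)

Neither

The display pays 37; no display pays 29.
Fit: assigned the display, nets 37 − 7 = 30; deviating to no display nets 29.
Unfit: assigned no display, nets 29; deviating to the display nets 37 − 20 = 17.
Both types strictly prefer their assigned action; no profitable deviation.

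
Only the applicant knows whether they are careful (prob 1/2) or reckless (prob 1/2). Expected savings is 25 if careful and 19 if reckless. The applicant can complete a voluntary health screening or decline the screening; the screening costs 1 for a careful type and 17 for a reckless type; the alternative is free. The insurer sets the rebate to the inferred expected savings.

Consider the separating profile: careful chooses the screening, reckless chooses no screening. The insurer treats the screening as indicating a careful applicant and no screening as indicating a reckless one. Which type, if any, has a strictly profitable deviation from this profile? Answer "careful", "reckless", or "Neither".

The screening pays 25; no screening pays 19.
careful: assigned the screening, nets 25 − 1 = 24; deviating to no screening nets 19.
reckless: assigned no screening, nets 19; deviating to the screening nets 25 − 17 = 8.
Both types strictly prefer their assigned action; no profitable deviation.

Neither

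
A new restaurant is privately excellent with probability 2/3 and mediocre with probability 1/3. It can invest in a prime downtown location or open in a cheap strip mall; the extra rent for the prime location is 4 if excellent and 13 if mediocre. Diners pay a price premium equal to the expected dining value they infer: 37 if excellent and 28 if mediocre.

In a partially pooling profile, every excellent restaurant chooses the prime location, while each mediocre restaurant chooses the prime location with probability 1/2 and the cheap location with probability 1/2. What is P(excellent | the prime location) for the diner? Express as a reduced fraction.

P(the prime location) = (2/3)·1 + (1/3)·(1/2) = 5/6.
By Bayes' rule, P(excellent | the prime location) = (2/3) / (5/6) = 4/5.

4/5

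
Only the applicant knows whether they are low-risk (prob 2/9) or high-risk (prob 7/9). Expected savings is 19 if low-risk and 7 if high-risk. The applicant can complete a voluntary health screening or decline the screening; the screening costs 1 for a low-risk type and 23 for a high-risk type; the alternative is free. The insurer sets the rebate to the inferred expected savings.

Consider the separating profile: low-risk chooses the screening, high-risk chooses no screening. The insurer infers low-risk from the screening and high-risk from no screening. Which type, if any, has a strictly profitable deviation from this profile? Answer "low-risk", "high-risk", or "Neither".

The screening pays 19; no screening pays 7.
low-risk: assigned the screening, nets 19 − 1 = 18; deviating to no screening nets 7.
high-risk: assigned no screening, nets 7; deviating to the screening nets 19 − 23 = -4.
Both types strictly prefer their assigned action; no profitable deviation.

Neither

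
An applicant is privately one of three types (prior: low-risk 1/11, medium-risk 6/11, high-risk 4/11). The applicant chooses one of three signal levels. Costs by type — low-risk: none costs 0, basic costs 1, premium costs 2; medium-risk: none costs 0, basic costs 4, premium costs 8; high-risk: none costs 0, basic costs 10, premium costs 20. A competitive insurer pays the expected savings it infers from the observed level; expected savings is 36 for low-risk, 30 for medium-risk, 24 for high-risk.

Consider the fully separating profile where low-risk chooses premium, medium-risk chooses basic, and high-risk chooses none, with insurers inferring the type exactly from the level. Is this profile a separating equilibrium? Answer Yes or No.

No

Separating rebates: premium → 36, basic → 30, none → 24.
low-risk (assigned premium): none: 24 − 0 = 24; basic: 30 − 1 = 29; premium: 36 − 2 = 34. low-risk stays.
medium-risk (assigned basic): none: 24 − 0 = 24; basic: 30 − 4 = 26; premium: 36 − 8 = 28. medium-risk prefers premium.
high-risk (assigned none): none: 24 − 0 = 24; basic: 30 − 10 = 20; premium: 36 − 20 = 16. high-risk stays.
At least one type deviates; the separating profile fails.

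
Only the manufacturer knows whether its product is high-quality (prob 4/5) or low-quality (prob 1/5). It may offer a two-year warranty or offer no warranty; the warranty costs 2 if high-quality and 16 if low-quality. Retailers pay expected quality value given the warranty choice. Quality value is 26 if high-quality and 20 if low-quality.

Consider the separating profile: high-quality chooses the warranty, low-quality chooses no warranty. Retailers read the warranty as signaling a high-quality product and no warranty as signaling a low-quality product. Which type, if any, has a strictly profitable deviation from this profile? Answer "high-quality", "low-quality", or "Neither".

Neither

The warranty pays 26; no warranty pays 20.
high-quality: assigned the warranty, nets 26 − 2 = 24; deviating to no warranty nets 20.
low-quality: assigned no warranty, nets 20; deviating to the warranty nets 26 − 16 = 10.
Both types strictly prefer their assigned action; no profitable deviation.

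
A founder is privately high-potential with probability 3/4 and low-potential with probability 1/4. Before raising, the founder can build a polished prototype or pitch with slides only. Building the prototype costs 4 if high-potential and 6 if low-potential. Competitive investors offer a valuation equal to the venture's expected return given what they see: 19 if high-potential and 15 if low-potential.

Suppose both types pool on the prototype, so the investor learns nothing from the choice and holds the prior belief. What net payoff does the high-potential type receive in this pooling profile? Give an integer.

Pooled valuation = 3/4·19 + 1/4·15 = 18.
high-potential pays cost 4 for the prototype, so net payoff = 18 − 4 = 14.

14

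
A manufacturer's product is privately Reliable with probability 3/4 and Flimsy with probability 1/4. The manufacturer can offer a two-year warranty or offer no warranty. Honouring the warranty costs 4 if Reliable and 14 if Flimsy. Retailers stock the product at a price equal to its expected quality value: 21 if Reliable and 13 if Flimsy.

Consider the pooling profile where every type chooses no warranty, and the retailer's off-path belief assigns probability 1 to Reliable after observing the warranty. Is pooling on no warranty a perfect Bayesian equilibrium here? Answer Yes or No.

Yes

On path, the retailer holds the prior and pays 3/4·21 + 1/4·13 = 19. Off path (the warranty), believing Reliable, it pays 21.
Reliable: no warranty nets 19; the warranty nets 21 − 4 = 17. Reliable stays.
Flimsy: no warranty nets 19; the warranty nets 21 − 14 = 7. Flimsy stays.
No type deviates, so pooling is sustained.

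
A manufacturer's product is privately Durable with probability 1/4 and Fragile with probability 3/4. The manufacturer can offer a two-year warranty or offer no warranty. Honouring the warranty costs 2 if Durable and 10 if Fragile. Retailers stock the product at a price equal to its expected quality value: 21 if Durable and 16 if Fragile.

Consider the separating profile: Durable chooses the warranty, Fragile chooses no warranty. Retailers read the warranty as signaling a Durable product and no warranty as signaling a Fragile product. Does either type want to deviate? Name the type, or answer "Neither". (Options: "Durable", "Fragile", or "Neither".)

The warranty pays 21; no warranty pays 16.
Durable: assigned the warranty, nets 21 − 2 = 19; deviating to no warranty nets 16.
Fragile: assigned no warranty, nets 16; deviating to the warranty nets 21 − 10 = 11.
Both types strictly prefer their assigned action; no profitable deviation.

Neither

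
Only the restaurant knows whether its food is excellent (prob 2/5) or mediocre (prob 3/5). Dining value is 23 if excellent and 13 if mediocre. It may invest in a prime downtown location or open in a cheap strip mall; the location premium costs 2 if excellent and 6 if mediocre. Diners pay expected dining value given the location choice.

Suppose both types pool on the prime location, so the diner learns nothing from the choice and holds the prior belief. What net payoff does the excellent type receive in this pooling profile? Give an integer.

15

Pooled price premium = 2/5·23 + 3/5·13 = 17.
excellent pays cost 2 for the prime location, so net payoff = 17 − 2 = 15.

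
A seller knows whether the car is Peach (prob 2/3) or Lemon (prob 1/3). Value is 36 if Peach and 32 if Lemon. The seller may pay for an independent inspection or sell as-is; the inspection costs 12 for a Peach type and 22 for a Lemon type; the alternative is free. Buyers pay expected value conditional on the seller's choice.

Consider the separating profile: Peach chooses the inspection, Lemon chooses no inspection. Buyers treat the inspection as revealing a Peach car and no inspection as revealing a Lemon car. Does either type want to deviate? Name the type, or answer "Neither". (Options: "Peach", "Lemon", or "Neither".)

Peach

The inspection pays 36; no inspection pays 32.
Peach: assigned the inspection, nets 36 − 12 = 24; deviating to no inspection nets 32.
Lemon: assigned no inspection, nets 32; deviating to the inspection nets 36 − 22 = 14.
The Peach type gains 8 by deviating.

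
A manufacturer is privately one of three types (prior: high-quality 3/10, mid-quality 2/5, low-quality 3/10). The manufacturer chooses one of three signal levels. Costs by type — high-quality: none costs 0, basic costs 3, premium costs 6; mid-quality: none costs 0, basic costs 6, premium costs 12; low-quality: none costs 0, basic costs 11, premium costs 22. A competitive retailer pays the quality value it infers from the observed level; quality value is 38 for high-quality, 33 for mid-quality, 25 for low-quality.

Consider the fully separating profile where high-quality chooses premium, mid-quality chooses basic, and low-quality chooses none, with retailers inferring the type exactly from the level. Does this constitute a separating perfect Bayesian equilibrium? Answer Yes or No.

Separating prices: premium → 38, basic → 33, none → 25.
high-quality (assigned premium): none: 25 − 0 = 25; basic: 33 − 3 = 30; premium: 38 − 6 = 32. high-quality stays.
mid-quality (assigned basic): none: 25 − 0 = 25; basic: 33 − 6 = 27; premium: 38 − 12 = 26. mid-quality stays.
low-quality (assigned none): none: 25 − 0 = 25; basic: 33 − 11 = 22; premium: 38 − 22 = 16. low-quality stays.
Every type prefers its assigned level; separation holds.

Yes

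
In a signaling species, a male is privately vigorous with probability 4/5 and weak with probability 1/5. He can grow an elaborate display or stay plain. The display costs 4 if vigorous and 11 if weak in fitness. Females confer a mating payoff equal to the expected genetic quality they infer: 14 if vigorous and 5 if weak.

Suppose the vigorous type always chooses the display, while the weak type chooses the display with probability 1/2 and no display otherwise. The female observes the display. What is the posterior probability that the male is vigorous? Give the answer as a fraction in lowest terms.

8/9

P(the display) = (4/5)·1 + (1/5)·(1/2) = 9/10.
By Bayes' rule, P(vigorous | the display) = (4/5) / (9/10) = 8/9.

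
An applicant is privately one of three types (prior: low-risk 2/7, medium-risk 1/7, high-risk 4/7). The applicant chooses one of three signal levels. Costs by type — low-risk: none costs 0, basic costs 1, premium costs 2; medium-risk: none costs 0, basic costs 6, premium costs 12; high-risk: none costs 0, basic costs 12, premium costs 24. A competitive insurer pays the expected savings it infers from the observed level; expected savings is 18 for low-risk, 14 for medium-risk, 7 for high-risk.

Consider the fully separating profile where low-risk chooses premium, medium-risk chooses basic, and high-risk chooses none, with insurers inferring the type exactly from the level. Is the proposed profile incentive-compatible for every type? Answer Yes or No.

Separating rebates: premium → 18, basic → 14, none → 7.
low-risk (assigned premium): none: 7 − 0 = 7; basic: 14 − 1 = 13; premium: 18 − 2 = 16. low-risk stays.
medium-risk (assigned basic): none: 7 − 0 = 7; basic: 14 − 6 = 8; premium: 18 − 12 = 6. medium-risk stays.
high-risk (assigned none): none: 7 − 0 = 7; basic: 14 − 12 = 2; premium: 18 − 24 = -6. high-risk stays.
Every type prefers its assigned level; separation holds.

Yes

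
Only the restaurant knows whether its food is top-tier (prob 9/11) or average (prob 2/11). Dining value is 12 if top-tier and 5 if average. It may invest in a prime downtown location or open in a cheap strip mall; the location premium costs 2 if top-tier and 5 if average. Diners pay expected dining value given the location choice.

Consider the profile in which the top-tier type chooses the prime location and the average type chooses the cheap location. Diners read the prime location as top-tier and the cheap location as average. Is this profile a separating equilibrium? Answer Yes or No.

No

Under these beliefs, the prime location earns price premium 12 and the cheap location earns price premium 5.
top-tier: the prime location nets 12 − 2 = 10; the cheap location nets 5. top-tier prefers the prime location.
average: the prime location nets 12 − 5 = 7; the cheap location nets 5. average would deviate to the prime location.
average has a profitable deviation, so the profile is not an equilibrium.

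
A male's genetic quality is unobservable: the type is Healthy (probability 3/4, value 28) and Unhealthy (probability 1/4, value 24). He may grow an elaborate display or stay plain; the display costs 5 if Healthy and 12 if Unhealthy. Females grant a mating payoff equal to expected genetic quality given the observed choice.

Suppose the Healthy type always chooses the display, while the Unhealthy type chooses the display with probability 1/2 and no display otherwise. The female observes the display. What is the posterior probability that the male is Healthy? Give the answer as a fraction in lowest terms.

P(the display) = (3/4)·1 + (1/4)·(1/2) = 7/8.
By Bayes' rule, P(Healthy | the display) = (3/4) / (7/8) = 6/7.

6/7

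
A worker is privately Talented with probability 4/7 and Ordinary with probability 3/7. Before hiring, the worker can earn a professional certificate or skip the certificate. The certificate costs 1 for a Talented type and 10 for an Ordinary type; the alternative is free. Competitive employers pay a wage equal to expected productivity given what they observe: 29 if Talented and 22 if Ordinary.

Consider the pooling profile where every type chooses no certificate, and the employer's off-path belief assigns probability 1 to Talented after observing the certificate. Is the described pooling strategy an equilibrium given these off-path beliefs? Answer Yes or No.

No

On path, the employer holds the prior and pays 4/7·29 + 3/7·22 = 26. Off path (the certificate), believing Talented, it pays 29.
Talented: no certificate nets 26; the certificate nets 29 − 1 = 28. Talented would deviate.
Ordinary: no certificate nets 26; the certificate nets 29 − 10 = 19. Ordinary stays.
A type deviates, so pooling fails.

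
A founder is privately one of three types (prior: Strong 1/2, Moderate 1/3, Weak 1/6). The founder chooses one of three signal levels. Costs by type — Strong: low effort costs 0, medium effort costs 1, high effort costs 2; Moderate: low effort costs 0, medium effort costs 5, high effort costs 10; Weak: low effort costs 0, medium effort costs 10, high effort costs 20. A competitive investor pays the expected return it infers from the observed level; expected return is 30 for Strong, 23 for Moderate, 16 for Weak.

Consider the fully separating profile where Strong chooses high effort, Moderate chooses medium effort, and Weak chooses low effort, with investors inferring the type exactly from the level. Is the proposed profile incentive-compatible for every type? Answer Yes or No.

Separating valuations: high effort → 30, medium effort → 23, low effort → 16.
Strong (assigned high effort): low effort: 16 − 0 = 16; medium effort: 23 − 1 = 22; high effort: 30 − 2 = 28. Strong stays.
Moderate (assigned medium effort): low effort: 16 − 0 = 16; medium effort: 23 − 5 = 18; high effort: 30 − 10 = 20. Moderate prefers high effort.
Weak (assigned low effort): low effort: 16 − 0 = 16; medium effort: 23 − 10 = 13; high effort: 30 − 20 = 10. Weak stays.
At least one type deviates; the separating profile fails.

No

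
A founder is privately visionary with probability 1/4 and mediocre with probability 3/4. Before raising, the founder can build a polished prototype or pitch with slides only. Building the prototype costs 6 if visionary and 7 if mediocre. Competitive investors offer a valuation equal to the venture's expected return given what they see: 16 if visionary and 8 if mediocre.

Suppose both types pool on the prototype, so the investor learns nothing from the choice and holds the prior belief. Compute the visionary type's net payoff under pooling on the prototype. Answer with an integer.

Pooled valuation = 1/4·16 + 3/4·8 = 10.
visionary pays cost 6 for the prototype, so net payoff = 10 − 6 = 4.

4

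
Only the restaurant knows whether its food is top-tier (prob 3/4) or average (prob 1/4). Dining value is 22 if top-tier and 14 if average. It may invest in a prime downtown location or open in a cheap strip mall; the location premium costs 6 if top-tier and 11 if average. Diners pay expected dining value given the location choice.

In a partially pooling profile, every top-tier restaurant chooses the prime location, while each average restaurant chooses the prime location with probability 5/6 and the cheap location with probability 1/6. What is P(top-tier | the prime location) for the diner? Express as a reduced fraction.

P(the prime location) = (3/4)·1 + (1/4)·(5/6) = 23/24.
By Bayes' rule, P(top-tier | the prime location) = (3/4) / (23/24) = 18/23.

18/23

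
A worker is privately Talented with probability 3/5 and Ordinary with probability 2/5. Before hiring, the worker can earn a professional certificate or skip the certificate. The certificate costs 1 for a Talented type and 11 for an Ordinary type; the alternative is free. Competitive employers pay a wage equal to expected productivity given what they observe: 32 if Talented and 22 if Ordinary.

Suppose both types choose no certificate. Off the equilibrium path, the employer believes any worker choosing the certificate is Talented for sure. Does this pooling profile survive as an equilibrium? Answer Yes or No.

On path, the employer holds the prior and pays 3/5·32 + 2/5·22 = 28. Off path (the certificate), believing Talented, it pays 32.
Talented: no certificate nets 28; the certificate nets 32 − 1 = 31. Talented would deviate.
Ordinary: no certificate nets 28; the certificate nets 32 − 11 = 21. Ordinary stays.
A type deviates, so pooling fails.

No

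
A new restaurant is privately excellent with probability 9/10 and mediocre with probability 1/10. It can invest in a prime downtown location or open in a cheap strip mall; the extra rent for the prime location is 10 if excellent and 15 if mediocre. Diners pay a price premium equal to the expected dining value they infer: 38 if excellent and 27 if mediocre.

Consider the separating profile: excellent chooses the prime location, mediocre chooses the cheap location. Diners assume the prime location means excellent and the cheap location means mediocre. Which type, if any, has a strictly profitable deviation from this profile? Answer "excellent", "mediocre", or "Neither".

Neither

The prime location pays 38; the cheap location pays 27.
excellent: assigned the prime location, nets 38 − 10 = 28; deviating to the cheap location nets 27.
mediocre: assigned the cheap location, nets 27; deviating to the prime location nets 38 − 15 = 23.
Both types strictly prefer their assigned action; no profitable deviation.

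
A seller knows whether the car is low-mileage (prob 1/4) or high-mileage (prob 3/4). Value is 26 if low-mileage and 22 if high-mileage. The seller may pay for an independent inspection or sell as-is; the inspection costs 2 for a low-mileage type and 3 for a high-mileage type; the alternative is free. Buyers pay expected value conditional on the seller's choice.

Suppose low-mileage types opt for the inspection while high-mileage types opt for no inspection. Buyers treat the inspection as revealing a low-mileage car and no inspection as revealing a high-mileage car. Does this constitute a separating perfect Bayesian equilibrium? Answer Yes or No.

No

Under these beliefs, the inspection earns price 26 and no inspection earns price 22.
low-mileage: the inspection nets 26 − 2 = 24; no inspection nets 22. low-mileage prefers the inspection.
high-mileage: the inspection nets 26 − 3 = 23; no inspection nets 22. high-mileage would deviate to the inspection.
high-mileage has a profitable deviation, so the profile is not an equilibrium.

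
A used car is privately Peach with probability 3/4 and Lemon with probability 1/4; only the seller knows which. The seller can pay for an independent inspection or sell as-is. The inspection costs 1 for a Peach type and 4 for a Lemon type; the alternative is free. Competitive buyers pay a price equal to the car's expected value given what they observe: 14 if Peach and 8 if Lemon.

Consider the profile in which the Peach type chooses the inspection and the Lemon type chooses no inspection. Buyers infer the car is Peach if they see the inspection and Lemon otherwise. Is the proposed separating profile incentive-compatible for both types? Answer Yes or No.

Under these beliefs, the inspection earns price 14 and no inspection earns price 8.
Peach: the inspection nets 14 − 1 = 13; no inspection nets 8. Peach prefers the inspection.
Lemon: the inspection nets 14 − 4 = 10; no inspection nets 8. Lemon would deviate to the inspection.
Lemon has a profitable deviation, so the profile is not an equilibrium.

No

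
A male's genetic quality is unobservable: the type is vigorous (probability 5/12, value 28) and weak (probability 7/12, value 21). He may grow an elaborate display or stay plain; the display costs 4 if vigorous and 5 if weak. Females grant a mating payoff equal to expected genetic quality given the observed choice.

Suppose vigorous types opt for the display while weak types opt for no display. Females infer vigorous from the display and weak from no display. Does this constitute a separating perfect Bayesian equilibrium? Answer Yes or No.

Under these beliefs, the display earns mating payoff 28 and no display earns mating payoff 21.
vigorous: the display nets 28 − 4 = 24; no display nets 21. vigorous prefers the display.
weak: the display nets 28 − 5 = 23; no display nets 21. weak would deviate to the display.
weak has a profitable deviation, so the profile is not an equilibrium.

No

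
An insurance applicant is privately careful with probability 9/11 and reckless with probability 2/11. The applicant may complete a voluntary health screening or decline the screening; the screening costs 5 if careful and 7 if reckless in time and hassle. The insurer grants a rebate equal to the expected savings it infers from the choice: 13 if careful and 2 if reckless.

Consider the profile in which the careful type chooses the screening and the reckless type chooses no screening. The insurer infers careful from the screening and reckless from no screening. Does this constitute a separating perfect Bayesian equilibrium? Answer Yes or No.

No

Under these beliefs, the screening earns rebate 13 and no screening earns rebate 2.
careful: the screening nets 13 − 5 = 8; no screening nets 2. careful prefers the screening.
reckless: the screening nets 13 − 7 = 6; no screening nets 2. reckless would deviate to the screening.
reckless has a profitable deviation, so the profile is not an equilibrium.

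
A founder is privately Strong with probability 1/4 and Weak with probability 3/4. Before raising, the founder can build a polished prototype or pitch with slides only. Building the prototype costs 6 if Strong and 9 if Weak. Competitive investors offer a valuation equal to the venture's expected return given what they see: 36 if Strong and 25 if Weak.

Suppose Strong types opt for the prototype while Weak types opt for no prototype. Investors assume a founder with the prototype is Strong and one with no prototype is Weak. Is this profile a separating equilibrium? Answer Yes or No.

No

Under these beliefs, the prototype earns valuation 36 and no prototype earns valuation 25.
Strong: the prototype nets 36 − 6 = 30; no prototype nets 25. Strong prefers the prototype.
Weak: the prototype nets 36 − 9 = 27; no prototype nets 25. Weak would deviate to the prototype.
Weak has a profitable deviation, so the profile is not an equilibrium.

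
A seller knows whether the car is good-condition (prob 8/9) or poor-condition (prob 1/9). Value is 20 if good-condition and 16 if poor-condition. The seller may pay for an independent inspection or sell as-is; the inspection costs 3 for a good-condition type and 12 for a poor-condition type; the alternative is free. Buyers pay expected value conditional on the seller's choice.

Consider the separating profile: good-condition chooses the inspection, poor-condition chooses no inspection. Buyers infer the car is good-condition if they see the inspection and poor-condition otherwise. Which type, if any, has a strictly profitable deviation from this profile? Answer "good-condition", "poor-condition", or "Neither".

The inspection pays 20; no inspection pays 16.
good-condition: assigned the inspection, nets 20 − 3 = 17; deviating to no inspection nets 16.
poor-condition: assigned no inspection, nets 16; deviating to the inspection nets 20 − 12 = 8.
Both types strictly prefer their assigned action; no profitable deviation.

Neither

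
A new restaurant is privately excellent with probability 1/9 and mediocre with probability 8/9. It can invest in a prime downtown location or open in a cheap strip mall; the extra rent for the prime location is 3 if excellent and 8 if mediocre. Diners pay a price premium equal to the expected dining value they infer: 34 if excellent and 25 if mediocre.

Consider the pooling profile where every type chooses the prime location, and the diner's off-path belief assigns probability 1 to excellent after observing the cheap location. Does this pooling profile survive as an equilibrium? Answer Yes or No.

No

On path, the diner holds the prior and pays 1/9·34 + 8/9·25 = 26. Off path (the cheap location), believing excellent, it pays 34.
excellent: the prime location nets 26 − 3 = 23; the cheap location nets 34. excellent would deviate.
mediocre: the prime location nets 26 − 8 = 18; the cheap location nets 34. mediocre would deviate.
A type deviates, so pooling fails.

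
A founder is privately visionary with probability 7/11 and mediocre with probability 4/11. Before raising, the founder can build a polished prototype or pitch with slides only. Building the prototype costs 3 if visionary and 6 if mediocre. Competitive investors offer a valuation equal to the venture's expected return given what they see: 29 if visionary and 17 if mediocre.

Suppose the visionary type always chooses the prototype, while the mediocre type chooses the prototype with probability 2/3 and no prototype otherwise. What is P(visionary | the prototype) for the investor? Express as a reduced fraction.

21/29

P(the prototype) = (7/11)·1 + (4/11)·(2/3) = 29/33.
By Bayes' rule, P(visionary | the prototype) = (7/11) / (29/33) = 21/29.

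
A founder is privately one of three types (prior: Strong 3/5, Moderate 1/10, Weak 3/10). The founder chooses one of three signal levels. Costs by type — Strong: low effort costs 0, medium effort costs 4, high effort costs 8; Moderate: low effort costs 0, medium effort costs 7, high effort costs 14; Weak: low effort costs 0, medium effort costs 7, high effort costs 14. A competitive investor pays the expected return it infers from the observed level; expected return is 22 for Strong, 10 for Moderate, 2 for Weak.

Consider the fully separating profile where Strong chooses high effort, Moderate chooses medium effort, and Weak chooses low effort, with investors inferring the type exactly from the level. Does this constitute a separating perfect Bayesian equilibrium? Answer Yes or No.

Separating valuations: high effort → 22, medium effort → 10, low effort → 2.
Strong (assigned high effort): low effort: 2 − 0 = 2; medium effort: 10 − 4 = 6; high effort: 22 − 8 = 14. Strong stays.
Moderate (assigned medium effort): low effort: 2 − 0 = 2; medium effort: 10 − 7 = 3; high effort: 22 − 14 = 8. Moderate prefers high effort.
Weak (assigned low effort): low effort: 2 − 0 = 2; medium effort: 10 − 7 = 3; high effort: 22 − 14 = 8. Weak prefers high effort.
At least one type deviates; the separating profile fails.

No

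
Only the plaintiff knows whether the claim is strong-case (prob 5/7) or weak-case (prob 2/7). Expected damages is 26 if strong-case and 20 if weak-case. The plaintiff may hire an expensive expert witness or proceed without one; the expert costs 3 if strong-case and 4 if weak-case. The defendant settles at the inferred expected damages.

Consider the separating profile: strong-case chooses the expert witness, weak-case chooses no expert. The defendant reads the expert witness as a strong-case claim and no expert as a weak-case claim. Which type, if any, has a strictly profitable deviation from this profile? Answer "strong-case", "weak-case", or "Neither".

weak-case

The expert witness pays 26; no expert pays 20.
strong-case: assigned the expert witness, nets 26 − 3 = 23; deviating to no expert nets 20.
weak-case: assigned no expert, nets 20; deviating to the expert witness nets 26 − 4 = 22.
The weak-case type gains 2 by deviating.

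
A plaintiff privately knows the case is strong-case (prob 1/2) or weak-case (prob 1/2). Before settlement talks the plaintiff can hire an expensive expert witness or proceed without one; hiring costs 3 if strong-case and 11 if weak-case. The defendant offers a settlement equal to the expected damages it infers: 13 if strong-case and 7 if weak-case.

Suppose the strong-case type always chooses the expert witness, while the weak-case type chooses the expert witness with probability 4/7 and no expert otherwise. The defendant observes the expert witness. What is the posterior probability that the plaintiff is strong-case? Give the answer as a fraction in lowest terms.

P(the expert witness) = (1/2)·1 + (1/2)·(4/7) = 11/14.
By Bayes' rule, P(strong-case | the expert witness) = (1/2) / (11/14) = 7/11.

7/11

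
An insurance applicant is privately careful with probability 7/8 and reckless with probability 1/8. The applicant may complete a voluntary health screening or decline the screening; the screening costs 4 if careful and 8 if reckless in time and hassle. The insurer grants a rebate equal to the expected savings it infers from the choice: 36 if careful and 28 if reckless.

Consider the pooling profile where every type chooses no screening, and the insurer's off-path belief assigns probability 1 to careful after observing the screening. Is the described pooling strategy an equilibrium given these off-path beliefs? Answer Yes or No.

Yes

On path, the insurer holds the prior and pays 7/8·36 + 1/8·28 = 35. Off path (the screening), believing careful, it pays 36.
careful: no screening nets 35; the screening nets 36 − 4 = 32. careful stays.
reckless: no screening nets 35; the screening nets 36 − 8 = 28. reckless stays.
No type deviates, so pooling is sustained.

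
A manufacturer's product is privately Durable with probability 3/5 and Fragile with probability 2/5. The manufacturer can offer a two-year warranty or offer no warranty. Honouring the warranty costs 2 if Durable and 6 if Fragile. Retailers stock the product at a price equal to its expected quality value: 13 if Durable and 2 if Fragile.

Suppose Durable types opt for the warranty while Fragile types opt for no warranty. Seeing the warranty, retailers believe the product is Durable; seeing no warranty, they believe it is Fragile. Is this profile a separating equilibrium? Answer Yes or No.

Under these beliefs, the warranty earns price 13 and no warranty earns price 2.
Durable: the warranty nets 13 − 2 = 11; no warranty nets 2. Durable prefers the warranty.
Fragile: the warranty nets 13 − 6 = 7; no warranty nets 2. Fragile would deviate to the warranty.
Fragile has a profitable deviation, so the profile is not an equilibrium.

No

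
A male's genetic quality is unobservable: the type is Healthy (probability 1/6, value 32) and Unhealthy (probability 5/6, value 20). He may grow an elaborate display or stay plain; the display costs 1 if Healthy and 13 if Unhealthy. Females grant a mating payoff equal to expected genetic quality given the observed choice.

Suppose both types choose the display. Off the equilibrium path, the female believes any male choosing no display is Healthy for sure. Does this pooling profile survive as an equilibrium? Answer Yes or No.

On path, the female holds the prior and pays 1/6·32 + 5/6·20 = 22. Off path (no display), believing Healthy, it pays 32.
Healthy: the display nets 22 − 1 = 21; no display nets 32. Healthy would deviate.
Unhealthy: the display nets 22 − 13 = 9; no display nets 32. Unhealthy would deviate.
A type deviates, so pooling fails.

No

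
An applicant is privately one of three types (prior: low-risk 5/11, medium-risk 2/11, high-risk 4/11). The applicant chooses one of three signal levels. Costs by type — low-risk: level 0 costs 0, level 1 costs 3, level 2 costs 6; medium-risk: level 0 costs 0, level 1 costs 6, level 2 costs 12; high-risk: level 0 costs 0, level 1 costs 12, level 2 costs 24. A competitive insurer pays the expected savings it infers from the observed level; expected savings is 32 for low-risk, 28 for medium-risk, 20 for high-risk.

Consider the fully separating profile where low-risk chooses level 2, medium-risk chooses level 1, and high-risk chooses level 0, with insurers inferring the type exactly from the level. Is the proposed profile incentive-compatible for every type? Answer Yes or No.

Separating rebates: level 2 → 32, level 1 → 28, level 0 → 20.
low-risk (assigned level 2): level 0: 20 − 0 = 20; level 1: 28 − 3 = 25; level 2: 32 − 6 = 26. low-risk stays.
medium-risk (assigned level 1): level 0: 20 − 0 = 20; level 1: 28 − 6 = 22; level 2: 32 − 12 = 20. medium-risk stays.
high-risk (assigned level 0): level 0: 20 − 0 = 20; level 1: 28 − 12 = 16; level 2: 32 − 24 = 8. high-risk stays.
Every type prefers its assigned level; separation holds.

Yes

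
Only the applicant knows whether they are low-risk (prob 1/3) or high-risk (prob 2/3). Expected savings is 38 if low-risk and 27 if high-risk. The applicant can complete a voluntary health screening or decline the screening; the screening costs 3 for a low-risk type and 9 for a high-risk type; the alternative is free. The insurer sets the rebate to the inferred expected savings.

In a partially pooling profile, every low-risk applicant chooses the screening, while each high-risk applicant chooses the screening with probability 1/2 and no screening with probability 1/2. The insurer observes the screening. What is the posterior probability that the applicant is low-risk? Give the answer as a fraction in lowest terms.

1/2

P(the screening) = (1/3)·1 + (2/3)·(1/2) = 2/3.
By Bayes' rule, P(low-risk | the screening) = (1/3) / (2/3) = 1/2.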